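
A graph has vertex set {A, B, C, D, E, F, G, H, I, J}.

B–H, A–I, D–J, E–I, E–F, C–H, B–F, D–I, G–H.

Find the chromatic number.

2

D and I are adjacent, so at least 2 colors are needed.
2 colors suffice: color 1 → {F, H, I, J}; color 2 → {A, B, C, D, E, G}. Every edge joins two different colors.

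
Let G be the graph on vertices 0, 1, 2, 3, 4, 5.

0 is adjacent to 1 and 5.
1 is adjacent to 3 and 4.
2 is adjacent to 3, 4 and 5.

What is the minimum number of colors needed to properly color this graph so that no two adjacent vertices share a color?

The cycle 5-2-4-1-0-5 has odd length 5, so it cannot be 2-colored; at least 3 colors are needed.
A valid assignment using 3 colors: 0=c, 1=a, 2=a, 3=b, 4=b, 5=b. Every edge joins two different colors.

3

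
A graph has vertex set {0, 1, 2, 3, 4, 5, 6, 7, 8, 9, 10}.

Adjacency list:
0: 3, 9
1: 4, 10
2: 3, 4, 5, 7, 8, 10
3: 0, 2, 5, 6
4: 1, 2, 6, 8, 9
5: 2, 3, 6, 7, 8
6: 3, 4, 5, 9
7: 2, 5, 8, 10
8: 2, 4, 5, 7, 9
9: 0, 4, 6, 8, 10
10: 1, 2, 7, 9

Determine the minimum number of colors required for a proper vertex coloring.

2, 5, 7, 8 are pairwise adjacent (a clique of size 4), so at least 4 colors are needed.
One proper 4-coloring: 0=b, 1=a, 2=a, 3=d, 4=b, 5=b, 6=c, 7=d, 8=c, 9=a, 10=b. Each edge has distinct colors on its endpoints.

4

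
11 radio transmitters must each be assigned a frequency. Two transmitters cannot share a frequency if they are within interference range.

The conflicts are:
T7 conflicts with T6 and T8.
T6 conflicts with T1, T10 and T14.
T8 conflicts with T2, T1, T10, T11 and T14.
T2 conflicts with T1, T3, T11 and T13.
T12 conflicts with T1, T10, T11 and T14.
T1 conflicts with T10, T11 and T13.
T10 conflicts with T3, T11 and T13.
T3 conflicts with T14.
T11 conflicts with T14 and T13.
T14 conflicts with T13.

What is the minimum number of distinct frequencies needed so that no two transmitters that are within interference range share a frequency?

T2, T1, T11, T13 pairwise conflict, so at least 4 frequencies are needed.
A valid assignment using 4 frequencies: T7=1, T6=2, T8=4, T2=1, T12=4, T1=3, T10=1, T3=2, T11=2, T14=1, T13=4. No two conflicting transmitters share a frequency.

4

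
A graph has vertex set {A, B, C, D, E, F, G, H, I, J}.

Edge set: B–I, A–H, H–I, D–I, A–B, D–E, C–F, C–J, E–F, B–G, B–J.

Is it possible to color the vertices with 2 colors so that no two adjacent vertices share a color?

No

The cycle I-B-J-C-F-E-D-I has odd length 7, so it cannot be 2-colored; at least 3 colors are needed.
So 2 colors are not enough.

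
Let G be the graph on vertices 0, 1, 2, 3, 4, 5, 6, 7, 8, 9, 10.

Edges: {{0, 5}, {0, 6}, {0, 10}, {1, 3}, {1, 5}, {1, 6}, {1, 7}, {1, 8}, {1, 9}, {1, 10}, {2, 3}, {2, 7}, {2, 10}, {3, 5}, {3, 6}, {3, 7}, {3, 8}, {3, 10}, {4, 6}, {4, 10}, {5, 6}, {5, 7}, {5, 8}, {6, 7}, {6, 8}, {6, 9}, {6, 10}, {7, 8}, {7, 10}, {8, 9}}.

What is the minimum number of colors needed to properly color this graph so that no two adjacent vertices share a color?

1, 3, 5, 6, 7, 8 are mutually adjacent (a clique of size 6), so at least 6 colors are needed.
6 colors suffice: color red → {2, 6}; color blue → {0, 3, 4, 9}; color green → {7}; color yellow → {5, 10}; color purple → {1}; color orange → {8}. Every edge joins two different colors.

6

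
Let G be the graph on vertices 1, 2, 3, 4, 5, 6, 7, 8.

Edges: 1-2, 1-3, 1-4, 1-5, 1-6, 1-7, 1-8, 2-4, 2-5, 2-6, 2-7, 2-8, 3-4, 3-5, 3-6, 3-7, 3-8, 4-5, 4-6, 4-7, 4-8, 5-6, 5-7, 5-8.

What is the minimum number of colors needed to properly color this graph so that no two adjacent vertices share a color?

1, 2, 4, 5, 6 form a clique, so at least 5 colors are needed.
5 colors suffice: color red → {5}; color blue → {4}; color green → {1}; color yellow → {2, 3}; color purple → {6, 7, 8}. No two adjacent vertices share a color.

5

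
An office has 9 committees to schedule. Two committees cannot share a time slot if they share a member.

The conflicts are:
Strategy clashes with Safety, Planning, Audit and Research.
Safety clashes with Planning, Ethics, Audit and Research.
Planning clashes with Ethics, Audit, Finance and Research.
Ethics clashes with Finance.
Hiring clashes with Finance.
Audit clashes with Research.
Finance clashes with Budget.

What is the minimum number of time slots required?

5

Strategy, Safety, Planning, Audit, Research pairwise conflict, so at least 5 time slots are needed.
5 time slots suffice: time slot 1 → {Planning, Hiring, Budget}; time slot 2 → {Safety, Finance}; time slot 3 → {Strategy, Ethics}; time slot 4 → {Research}; time slot 5 → {Audit}. No two conflicting committees share a time slot.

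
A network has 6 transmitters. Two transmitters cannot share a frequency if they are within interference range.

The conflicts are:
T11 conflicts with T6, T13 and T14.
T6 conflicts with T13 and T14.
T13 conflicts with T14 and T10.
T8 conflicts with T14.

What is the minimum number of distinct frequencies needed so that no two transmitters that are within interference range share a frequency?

4

T11, T6, T13, T14 are mutually in conflict, so at least 4 frequencies are needed.
Using 4 frequencies: T11=4, T6=3, T13=2, T8=2, T14=1, T10=1. Every pair that conflicts lands in different frequencies.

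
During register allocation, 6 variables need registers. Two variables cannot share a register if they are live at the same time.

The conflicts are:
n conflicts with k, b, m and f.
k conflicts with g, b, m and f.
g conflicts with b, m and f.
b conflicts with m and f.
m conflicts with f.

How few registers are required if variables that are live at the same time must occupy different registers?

k, g, b, m, f all conflict with each other, so at least 5 registers are needed.
5 registers suffice: n=5, k=1, g=5, b=2, m=4, f=3. No two conflicting variables share a register.

5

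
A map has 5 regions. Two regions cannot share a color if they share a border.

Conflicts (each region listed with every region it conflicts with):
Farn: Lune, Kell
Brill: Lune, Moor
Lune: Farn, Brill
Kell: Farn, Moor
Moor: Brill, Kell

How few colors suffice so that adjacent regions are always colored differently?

The cycle Moor-Kell-Farn-Lune-Brill-Moor has odd length 5, so it cannot be 2-colored; at least 3 colors are needed.
3 colors suffice: Farn=1, Brill=1, Lune=2, Kell=2, Moor=3. Every pair that conflicts lands in different colors.

3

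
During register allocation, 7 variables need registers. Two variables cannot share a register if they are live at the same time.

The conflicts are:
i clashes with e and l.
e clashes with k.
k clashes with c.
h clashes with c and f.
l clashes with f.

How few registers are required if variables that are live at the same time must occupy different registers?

3

The cycle l-i-e-k-c-h-f-l has odd length 7, so it cannot be 2-colored; at least 3 registers are needed.
Using 3 registers: i=1, e=2, k=1, h=3, c=2, l=2, f=1. Each listed conflict is separated.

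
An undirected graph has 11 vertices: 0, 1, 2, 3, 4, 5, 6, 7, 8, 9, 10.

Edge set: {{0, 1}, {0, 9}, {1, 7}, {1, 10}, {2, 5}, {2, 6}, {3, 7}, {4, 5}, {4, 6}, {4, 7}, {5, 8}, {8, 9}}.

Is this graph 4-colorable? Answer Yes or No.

The chromatic number is 3. The cycle 9-8-5-4-7-1-0-9 has odd length 7, so it cannot be 2-colored; at least 3 colors are needed.
A valid assignment using 3 colors: 0=blue, 1=red, 2=red, 3=red, 4=red, 5=blue, 6=blue, 7=blue, 8=red, 9=green, 10=blue.
Since 4 ≥ 3, a proper 4-coloring certainly exists.

Yes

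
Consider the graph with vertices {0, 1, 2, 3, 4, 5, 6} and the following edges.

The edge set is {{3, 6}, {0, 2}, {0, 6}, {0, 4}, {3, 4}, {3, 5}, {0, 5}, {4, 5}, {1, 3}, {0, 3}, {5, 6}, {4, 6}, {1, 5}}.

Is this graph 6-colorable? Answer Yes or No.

Yes

The chromatic number is 5. 0, 3, 4, 5, 6 form a clique, so at least 5 colors are needed.
5 colors suffice: color a → {2, 5}; color b → {3}; color c → {0, 1}; color d → {6}; color e → {4}.
Since 6 ≥ 5, a proper 6-coloring certainly exists.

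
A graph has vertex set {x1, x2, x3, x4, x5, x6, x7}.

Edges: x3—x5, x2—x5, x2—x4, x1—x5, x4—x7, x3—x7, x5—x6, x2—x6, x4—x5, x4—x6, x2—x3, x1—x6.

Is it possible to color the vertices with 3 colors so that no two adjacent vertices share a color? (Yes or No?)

No

x2, x4, x5, x6 are mutually adjacent (a clique of size 4), so at least 4 colors are needed.
So 3 colors are not enough.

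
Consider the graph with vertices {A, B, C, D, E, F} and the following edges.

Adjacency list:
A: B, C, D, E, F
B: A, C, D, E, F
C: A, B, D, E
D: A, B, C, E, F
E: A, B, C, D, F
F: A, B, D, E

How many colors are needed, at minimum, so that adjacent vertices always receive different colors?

A, B, C, D, E are pairwise adjacent (a clique of size 5), so at least 5 colors are needed.
5 colors suffice: A=3, B=4, C=5, D=2, E=1, F=5. No two adjacent vertices share a color.

5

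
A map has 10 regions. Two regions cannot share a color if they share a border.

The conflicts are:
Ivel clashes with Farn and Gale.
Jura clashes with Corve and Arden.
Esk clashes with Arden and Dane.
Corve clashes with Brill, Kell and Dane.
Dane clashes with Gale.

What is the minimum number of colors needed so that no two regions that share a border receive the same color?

3

The cycle Dane-Corve-Jura-Arden-Esk-Dane has odd length 5, so it cannot be 2-colored; at least 3 colors are needed.
One proper 3-coloring: Ivel=2, Farn=1, Jura=2, Esk=1, Corve=1, Brill=2, Kell=2, Arden=3, Dane=2, Gale=1. Every pair that conflicts lands in different colors.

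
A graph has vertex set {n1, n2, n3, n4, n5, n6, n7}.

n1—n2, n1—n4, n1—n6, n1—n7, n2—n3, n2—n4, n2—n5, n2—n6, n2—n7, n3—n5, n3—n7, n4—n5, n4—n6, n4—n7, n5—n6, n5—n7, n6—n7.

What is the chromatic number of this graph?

n1, n2, n4, n6, n7 are mutually adjacent (a clique of size 5), so at least 5 colors are needed.
5 colors suffice: n1=G, n2=B, n3=Y, n4=P, n5=G, n6=Y, n7=R. No two adjacent vertices share a color.

5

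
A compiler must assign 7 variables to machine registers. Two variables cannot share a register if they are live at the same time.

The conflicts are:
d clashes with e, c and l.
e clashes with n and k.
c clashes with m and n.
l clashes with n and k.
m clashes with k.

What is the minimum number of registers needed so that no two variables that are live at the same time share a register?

3

The cycle n-e-k-m-c-n has odd length 5, so it cannot be 2-colored; at least 3 registers are needed.
A valid assignment using 3 registers: d=2, e=3, c=1, l=3, m=2, n=2, k=1. Each listed conflict is separated.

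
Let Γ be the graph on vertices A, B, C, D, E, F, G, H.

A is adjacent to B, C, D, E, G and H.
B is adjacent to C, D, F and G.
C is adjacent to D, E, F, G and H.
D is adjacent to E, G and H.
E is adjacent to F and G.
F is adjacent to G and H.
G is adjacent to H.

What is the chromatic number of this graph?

5

A, C, D, E, G are pairwise adjacent (a clique of size 5), so at least 5 colors are needed.
5 colors suffice: A=4, B=5, C=2, D=3, E=5, F=3, G=1, H=5. Every edge joins two different colors.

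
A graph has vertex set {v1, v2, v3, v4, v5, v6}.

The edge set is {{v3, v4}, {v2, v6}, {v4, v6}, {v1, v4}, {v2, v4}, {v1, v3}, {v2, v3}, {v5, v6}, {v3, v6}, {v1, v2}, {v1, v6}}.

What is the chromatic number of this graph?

5

v1, v2, v3, v4, v6 are mutually adjacent (a clique of size 5), so at least 5 colors are needed.
5 colors suffice: v1=yellow, v2=green, v3=blue, v4=purple, v5=blue, v6=red. Every edge joins two different colors.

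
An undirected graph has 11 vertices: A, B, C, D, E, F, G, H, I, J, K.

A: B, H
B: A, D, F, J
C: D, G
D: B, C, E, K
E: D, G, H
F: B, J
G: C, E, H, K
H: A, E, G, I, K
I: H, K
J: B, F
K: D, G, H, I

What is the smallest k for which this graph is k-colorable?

B, F, J are mutually adjacent, so at least 3 colors are needed.
One proper 3-coloring: A=blue, B=red, C=red, D=green, E=blue, F=blue, G=green, H=red, I=green, J=green, K=blue. No two adjacent vertices share a color.

3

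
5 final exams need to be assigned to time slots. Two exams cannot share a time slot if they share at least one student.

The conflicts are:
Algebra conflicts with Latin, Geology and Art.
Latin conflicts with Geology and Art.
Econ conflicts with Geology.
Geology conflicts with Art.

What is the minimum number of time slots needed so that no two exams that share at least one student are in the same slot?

4

Algebra, Latin, Geology, Art pairwise conflict, so at least 4 time slots are needed.
4 time slots suffice: time slot 1 → {Geology}; time slot 2 → {Algebra, Econ}; time slot 3 → {Latin}; time slot 4 → {Art}. No two conflicting exams share a time slot.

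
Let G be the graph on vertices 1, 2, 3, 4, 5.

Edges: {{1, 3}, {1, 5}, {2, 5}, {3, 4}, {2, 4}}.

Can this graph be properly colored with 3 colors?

Yes

The chromatic number is 3. The cycle 4-2-5-1-3-4 has odd length 5, so it cannot be 2-colored; at least 3 colors are needed.
One proper 3-coloring: 1=blue, 2=blue, 3=green, 4=red, 5=red.
That is already a proper 3-coloring.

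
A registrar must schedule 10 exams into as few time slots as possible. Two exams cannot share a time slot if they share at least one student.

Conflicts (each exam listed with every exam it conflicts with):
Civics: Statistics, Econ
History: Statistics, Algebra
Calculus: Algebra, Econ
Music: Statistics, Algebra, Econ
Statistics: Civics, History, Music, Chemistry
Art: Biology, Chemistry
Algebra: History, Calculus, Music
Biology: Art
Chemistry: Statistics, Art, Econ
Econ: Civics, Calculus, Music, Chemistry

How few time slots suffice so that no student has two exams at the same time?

Civics and Econ conflict, so at least 2 time slots are needed.
2 time slots suffice: time slot 1 → {Statistics, Art, Algebra, Econ}; time slot 2 → {Civics, History, Calculus, Music, Biology, Chemistry}. Each listed conflict is separated.

2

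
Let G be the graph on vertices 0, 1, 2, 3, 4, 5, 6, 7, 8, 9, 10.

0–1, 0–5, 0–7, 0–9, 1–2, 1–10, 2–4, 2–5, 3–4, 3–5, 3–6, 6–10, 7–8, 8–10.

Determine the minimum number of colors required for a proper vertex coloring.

The cycle 0-1-10-8-7-0 has odd length 5, so it cannot be 2-colored; at least 3 colors are needed.
3 colors suffice: 0=red, 1=blue, 2=red, 3=red, 4=blue, 5=blue, 6=blue, 7=blue, 8=green, 9=blue, 10=red. Each edge has distinct colors on its endpoints.

3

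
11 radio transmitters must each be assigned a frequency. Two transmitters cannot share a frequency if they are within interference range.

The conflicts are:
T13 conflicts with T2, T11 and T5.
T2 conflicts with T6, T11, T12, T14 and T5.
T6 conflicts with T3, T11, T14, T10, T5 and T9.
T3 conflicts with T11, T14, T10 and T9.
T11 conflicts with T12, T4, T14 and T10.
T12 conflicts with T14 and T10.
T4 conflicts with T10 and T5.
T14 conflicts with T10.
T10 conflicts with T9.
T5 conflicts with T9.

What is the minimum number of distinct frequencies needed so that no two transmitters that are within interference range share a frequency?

T6, T3, T11, T14, T10 all conflict with each other, so at least 5 frequencies are needed.
A valid assignment using 5 frequencies: T13=3, T2=2, T6=3, T3=5, T11=1, T12=3, T4=3, T14=4, T10=2, T5=1, T9=4. Each listed conflict is separated.

5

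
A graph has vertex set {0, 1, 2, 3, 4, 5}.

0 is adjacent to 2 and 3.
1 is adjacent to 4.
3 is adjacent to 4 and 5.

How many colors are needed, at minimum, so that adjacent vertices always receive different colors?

2

1 and 4 are adjacent, so at least 2 colors are needed.
A valid assignment using 2 colors: 0=b, 1=a, 2=a, 3=a, 4=b, 5=b. Each edge has distinct colors on its endpoints.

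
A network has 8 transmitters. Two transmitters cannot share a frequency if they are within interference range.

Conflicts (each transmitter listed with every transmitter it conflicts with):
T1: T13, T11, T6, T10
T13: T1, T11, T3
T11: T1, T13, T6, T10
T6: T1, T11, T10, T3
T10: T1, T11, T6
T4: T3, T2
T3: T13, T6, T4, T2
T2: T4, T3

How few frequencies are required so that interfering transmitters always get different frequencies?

4

T1, T11, T6, T10 all conflict with each other, so at least 4 frequencies are needed.
4 frequencies suffice: frequency 1 → {T11, T3}; frequency 2 → {T13, T6, T2}; frequency 3 → {T1, T4}; frequency 4 → {T10}. Every pair that conflicts lands in different frequencies.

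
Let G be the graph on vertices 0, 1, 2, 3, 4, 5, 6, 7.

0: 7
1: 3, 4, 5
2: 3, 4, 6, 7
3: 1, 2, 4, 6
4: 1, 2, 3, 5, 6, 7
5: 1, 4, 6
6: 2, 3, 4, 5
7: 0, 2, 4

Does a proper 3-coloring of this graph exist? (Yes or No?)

No

2, 3, 4, 6 form a clique, so at least 4 colors are needed.
So 3 colors are not enough.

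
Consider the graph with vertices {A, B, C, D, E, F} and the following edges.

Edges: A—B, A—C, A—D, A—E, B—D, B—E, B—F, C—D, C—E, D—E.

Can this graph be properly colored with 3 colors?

No

A, B, D, E are pairwise adjacent (a clique of size 4), so at least 4 colors are needed.
So 3 colors are not enough.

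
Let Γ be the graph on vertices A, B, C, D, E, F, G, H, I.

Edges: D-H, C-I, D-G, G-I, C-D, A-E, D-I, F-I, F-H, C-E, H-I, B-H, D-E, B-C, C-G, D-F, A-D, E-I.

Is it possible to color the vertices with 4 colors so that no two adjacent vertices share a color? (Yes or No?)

Yes

The chromatic number is 4. C, D, E, I form a clique, so at least 4 colors are needed.
One proper 4-coloring: A=2, B=1, C=3, D=1, E=4, F=4, G=4, H=3, I=2.
That is already a proper 4-coloring.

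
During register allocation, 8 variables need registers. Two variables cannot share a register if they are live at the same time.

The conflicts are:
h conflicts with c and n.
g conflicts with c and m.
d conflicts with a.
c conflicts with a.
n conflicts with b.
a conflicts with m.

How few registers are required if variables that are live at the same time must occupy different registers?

2

d and a conflict, so at least 2 registers are needed.
A valid assignment using 2 registers: h=2, g=2, d=1, c=1, n=1, a=2, m=1, b=2. Every pair that conflicts lands in different registers.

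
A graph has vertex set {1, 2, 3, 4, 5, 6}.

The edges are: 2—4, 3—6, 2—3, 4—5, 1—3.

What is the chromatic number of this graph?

1 and 3 are adjacent, so at least 2 colors are needed.
2 colors suffice: color a → {3, 4}; color b → {1, 2, 5, 6}. No two adjacent vertices share a color.

2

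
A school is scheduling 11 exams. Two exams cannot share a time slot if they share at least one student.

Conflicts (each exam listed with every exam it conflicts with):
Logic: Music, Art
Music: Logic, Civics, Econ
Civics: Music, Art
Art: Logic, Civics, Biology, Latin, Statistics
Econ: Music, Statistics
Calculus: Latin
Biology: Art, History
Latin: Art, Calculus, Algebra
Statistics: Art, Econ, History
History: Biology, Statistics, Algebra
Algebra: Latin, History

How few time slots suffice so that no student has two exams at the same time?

3

The cycle Algebra-History-Biology-Art-Latin-Algebra has odd length 5, so it cannot be 2-colored; at least 3 time slots are needed.
3 time slots suffice: time slot 1 → {Music, Art, Calculus, History}; time slot 2 → {Logic, Civics, Biology, Latin, Statistics}; time slot 3 → {Econ, Algebra}. Each listed conflict is separated.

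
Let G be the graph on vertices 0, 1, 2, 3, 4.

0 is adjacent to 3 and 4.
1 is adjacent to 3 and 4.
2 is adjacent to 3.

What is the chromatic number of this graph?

2

0 and 3 are adjacent, so at least 2 colors are needed.
One proper 2-coloring: 0=blue, 1=blue, 2=blue, 3=red, 4=red. Each edge has distinct colors on its endpoints.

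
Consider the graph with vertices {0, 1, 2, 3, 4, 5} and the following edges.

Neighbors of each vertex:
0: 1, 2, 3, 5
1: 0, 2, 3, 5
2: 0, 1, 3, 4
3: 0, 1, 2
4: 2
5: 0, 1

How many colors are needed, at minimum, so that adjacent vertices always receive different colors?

0, 1, 2, 3 are mutually adjacent (a clique of size 4), so at least 4 colors are needed.
A valid assignment using 4 colors: 0=green, 1=blue, 2=red, 3=yellow, 4=blue, 5=red. Every edge joins two different colors.

4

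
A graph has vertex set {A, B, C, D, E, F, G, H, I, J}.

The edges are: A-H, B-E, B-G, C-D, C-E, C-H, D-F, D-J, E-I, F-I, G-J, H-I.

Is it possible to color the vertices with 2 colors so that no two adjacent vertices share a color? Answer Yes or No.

The cycle D-F-I-H-C-D has odd length 5, so it cannot be 2-colored; at least 3 colors are needed.
So 2 colors are not enough.

No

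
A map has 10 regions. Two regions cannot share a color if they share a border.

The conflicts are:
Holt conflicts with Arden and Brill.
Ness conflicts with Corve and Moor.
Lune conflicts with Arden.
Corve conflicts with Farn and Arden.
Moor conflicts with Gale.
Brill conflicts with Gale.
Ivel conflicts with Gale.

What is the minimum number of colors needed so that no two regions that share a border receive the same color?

3

The cycle Ness-Moor-Gale-Brill-Holt-Arden-Corve-Ness has odd length 7, so it cannot be 2-colored; at least 3 colors are needed.
3 colors suffice: Holt=3, Ness=1, Lune=2, Corve=2, Moor=2, Farn=1, Arden=1, Brill=2, Ivel=2, Gale=1. Each listed conflict is separated.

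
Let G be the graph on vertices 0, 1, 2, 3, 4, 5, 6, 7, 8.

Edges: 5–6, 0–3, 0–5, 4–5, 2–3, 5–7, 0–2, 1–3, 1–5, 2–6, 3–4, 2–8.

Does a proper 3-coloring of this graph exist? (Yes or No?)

The chromatic number is 3. 0, 2, 3 form a triangle, so at least 3 colors are needed.
3 colors suffice: color red → {3, 5, 8}; color blue → {1, 2, 4, 7}; color green → {0, 6}.
That is already a proper 3-coloring.

Yes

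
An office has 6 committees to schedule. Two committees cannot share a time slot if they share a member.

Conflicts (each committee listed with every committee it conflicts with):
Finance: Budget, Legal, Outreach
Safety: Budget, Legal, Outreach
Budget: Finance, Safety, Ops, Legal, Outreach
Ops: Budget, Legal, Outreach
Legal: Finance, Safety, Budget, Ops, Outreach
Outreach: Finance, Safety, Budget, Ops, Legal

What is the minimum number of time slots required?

Safety, Budget, Legal, Outreach pairwise conflict, so at least 4 time slots are needed.
Using 4 time slots: Finance=4, Safety=4, Budget=2, Ops=4, Legal=1, Outreach=3. No two conflicting committees share a time slot.

4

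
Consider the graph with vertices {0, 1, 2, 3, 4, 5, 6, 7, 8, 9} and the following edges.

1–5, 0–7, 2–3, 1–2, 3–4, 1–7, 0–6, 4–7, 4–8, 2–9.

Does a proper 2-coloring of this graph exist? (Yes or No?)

No

The cycle 1-7-4-3-2-1 has odd length 5, so it cannot be 2-colored; at least 3 colors are needed.
So 2 colors are not enough.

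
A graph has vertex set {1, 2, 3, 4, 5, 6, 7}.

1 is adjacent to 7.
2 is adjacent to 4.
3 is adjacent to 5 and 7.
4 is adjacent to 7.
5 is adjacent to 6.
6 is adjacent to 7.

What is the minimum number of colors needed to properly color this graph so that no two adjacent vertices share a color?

4 and 7 are adjacent, so at least 2 colors are needed.
2 colors suffice: color a → {2, 5, 7}; color b → {1, 3, 4, 6}. No two adjacent vertices share a color.

2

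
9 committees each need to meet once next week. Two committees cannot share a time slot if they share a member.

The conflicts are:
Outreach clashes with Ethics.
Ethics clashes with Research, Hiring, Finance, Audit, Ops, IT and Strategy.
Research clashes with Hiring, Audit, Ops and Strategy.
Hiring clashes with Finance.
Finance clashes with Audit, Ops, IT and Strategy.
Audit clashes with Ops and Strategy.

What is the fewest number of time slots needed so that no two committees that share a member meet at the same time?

Ethics, Finance, Audit, Strategy are mutually in conflict, so at least 4 time slots are needed.
4 time slots suffice: time slot 1 → {Ethics}; time slot 2 → {Outreach, Research, Finance}; time slot 3 → {Hiring, Audit, IT}; time slot 4 → {Ops, Strategy}. Each listed conflict is separated.

4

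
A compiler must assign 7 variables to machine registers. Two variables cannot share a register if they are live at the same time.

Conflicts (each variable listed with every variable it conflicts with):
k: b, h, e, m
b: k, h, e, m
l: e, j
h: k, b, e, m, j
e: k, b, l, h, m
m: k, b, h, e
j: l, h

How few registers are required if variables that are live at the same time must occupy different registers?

k, b, h, e, m are mutually in conflict, so at least 5 registers are needed.
A valid assignment using 5 registers: k=5, b=4, l=1, h=1, e=2, m=3, j=2. Every pair that conflicts lands in different registers.

5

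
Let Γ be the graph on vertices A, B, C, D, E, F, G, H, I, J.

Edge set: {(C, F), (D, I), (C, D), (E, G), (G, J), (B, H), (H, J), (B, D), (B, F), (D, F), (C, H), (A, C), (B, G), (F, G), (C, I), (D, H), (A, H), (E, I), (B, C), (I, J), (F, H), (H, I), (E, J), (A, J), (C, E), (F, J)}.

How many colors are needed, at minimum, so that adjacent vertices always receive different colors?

5

B, C, D, F, H are pairwise adjacent (a clique of size 5), so at least 5 colors are needed.
5 colors suffice: color 1 → {E, H}; color 2 → {C, J}; color 3 → {A, F, I}; color 4 → {D, G}; color 5 → {B}. Each edge has distinct colors on its endpoints.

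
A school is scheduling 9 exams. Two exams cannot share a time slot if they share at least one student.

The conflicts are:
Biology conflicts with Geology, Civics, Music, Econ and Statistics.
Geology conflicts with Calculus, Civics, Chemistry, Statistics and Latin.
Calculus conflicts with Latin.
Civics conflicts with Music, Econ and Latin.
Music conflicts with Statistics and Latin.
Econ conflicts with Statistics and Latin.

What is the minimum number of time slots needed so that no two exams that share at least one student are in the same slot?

3

Biology, Econ, Statistics pairwise conflict, so at least 3 time slots are needed.
3 time slots suffice: time slot 1 → {Geology, Music, Econ}; time slot 2 → {Calculus, Civics, Chemistry, Statistics}; time slot 3 → {Biology, Latin}. Every pair that conflicts lands in different time slots.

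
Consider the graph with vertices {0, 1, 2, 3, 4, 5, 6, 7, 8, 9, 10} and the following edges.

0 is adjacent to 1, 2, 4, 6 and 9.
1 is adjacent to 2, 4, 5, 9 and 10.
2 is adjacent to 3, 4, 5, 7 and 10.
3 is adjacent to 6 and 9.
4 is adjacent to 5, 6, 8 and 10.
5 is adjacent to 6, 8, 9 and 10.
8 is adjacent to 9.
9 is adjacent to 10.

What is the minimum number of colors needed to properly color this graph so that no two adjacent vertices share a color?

1, 2, 4, 5, 10 form a clique, so at least 5 colors are needed.
5 colors suffice: 0=a, 1=d, 2=c, 3=a, 4=b, 5=a, 6=c, 7=a, 8=c, 9=b, 10=e. Every edge joins two different colors.

5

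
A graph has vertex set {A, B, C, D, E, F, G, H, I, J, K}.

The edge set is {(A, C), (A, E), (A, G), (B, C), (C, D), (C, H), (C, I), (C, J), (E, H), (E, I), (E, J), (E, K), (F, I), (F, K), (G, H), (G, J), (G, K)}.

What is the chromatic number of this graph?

E and H are adjacent, so at least 2 colors are needed.
One proper 2-coloring: A=blue, B=blue, C=red, D=blue, E=red, F=red, G=red, H=blue, I=blue, J=blue, K=blue. No two adjacent vertices share a color.

2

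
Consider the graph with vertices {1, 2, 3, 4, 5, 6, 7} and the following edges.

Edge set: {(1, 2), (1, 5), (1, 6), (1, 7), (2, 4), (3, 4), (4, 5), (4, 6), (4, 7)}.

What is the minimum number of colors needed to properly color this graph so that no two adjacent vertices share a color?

1 and 5 are adjacent, so at least 2 colors are needed.
A valid assignment using 2 colors: 1=red, 2=blue, 3=blue, 4=red, 5=blue, 6=blue, 7=blue. Every edge joins two different colors.

2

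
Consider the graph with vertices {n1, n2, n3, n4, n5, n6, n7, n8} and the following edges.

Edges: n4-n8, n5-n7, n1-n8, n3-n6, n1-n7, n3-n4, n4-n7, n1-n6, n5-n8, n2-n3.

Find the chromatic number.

3

The cycle n7-n4-n3-n6-n1-n7 has odd length 5, so it cannot be 2-colored; at least 3 colors are needed.
A valid assignment using 3 colors: n1=1, n2=2, n3=1, n4=2, n5=1, n6=2, n7=3, n8=3. Each edge has distinct colors on its endpoints.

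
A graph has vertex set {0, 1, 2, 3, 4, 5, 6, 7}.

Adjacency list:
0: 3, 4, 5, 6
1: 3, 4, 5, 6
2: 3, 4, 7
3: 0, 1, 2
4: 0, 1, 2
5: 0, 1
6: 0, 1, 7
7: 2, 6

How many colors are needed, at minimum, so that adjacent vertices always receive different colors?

3

The cycle 2-4-0-6-7-2 has odd length 5, so it cannot be 2-colored; at least 3 colors are needed.
A valid assignment using 3 colors: 0=red, 1=red, 2=red, 3=blue, 4=blue, 5=blue, 6=blue, 7=green. Each edge has distinct colors on its endpoints.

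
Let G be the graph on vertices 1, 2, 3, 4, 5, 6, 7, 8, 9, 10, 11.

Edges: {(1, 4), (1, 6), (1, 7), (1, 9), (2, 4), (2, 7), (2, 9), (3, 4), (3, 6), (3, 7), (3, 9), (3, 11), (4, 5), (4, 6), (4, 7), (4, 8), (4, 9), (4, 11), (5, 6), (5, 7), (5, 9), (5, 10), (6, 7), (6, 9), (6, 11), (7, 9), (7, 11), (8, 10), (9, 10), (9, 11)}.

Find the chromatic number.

6

3, 4, 6, 7, 9, 11 are mutually adjacent (a clique of size 6), so at least 6 colors are needed.
6 colors suffice: 1=e, 2=d, 3=e, 4=b, 5=e, 6=d, 7=c, 8=a, 9=a, 10=b, 11=f. No two adjacent vertices share a color.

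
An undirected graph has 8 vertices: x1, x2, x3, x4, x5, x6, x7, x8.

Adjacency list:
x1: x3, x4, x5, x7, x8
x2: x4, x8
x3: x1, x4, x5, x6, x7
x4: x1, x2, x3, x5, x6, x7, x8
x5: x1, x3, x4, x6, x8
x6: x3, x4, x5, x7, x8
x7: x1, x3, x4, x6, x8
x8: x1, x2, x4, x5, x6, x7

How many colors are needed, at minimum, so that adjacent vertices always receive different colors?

4

x4, x6, x7, x8 are pairwise adjacent (a clique of size 4), so at least 4 colors are needed.
A valid assignment using 4 colors: x1=4, x2=3, x3=2, x4=1, x5=3, x6=4, x7=3, x8=2. Every edge joins two different colors.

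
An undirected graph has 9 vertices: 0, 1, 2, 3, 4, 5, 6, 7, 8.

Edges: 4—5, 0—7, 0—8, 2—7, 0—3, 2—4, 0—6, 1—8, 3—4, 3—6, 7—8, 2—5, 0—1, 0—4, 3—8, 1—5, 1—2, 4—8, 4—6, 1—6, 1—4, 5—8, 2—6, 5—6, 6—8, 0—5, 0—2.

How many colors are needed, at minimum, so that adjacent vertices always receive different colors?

6

0, 1, 2, 4, 5, 6 are pairwise adjacent (a clique of size 6), so at least 6 colors are needed.
6 colors suffice: color a → {0}; color b → {6, 7}; color c → {4}; color d → {2, 8}; color e → {1, 3}; color f → {5}. No two adjacent vertices share a color.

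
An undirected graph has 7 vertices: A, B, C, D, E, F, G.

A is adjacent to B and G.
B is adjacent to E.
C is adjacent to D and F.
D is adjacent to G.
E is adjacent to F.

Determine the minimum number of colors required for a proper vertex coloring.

The cycle A-G-D-C-F-E-B-A has odd length 7, so it cannot be 2-colored; at least 3 colors are needed.
3 colors suffice: color red → {A, C, E}; color blue → {B, D, F}; color green → {G}. No two adjacent vertices share a color.

3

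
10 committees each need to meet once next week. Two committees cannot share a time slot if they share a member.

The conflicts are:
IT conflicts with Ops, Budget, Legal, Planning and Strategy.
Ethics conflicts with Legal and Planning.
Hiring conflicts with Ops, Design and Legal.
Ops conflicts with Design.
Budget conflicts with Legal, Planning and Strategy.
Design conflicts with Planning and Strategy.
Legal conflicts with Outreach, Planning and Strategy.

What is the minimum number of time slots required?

IT, Budget, Legal, Strategy are mutually in conflict, so at least 4 time slots are needed.
4 time slots suffice: time slot 1 → {Design, Legal}; time slot 2 → {Ops, Outreach, Planning, Strategy}; time slot 3 → {IT, Ethics, Hiring}; time slot 4 → {Budget}. Each listed conflict is separated.

4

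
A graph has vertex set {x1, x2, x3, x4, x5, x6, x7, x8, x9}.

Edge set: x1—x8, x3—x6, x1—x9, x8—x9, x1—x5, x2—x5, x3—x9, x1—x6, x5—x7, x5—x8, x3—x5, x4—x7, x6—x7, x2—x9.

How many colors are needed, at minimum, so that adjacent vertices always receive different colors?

x1, x5, x8 are pairwise adjacent, so at least 3 colors are needed.
3 colors suffice: x1=2, x2=2, x3=2, x4=1, x5=1, x6=1, x7=2, x8=3, x9=1. Every edge joins two different colors.

3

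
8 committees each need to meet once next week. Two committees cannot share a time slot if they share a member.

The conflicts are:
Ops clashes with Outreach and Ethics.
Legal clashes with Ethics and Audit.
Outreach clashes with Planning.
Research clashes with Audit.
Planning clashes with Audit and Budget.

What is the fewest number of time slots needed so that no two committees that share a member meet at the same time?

2

Ops and Ethics conflict, so at least 2 time slots are needed.
2 time slots suffice: time slot 1 → {Ops, Legal, Research, Planning}; time slot 2 → {Outreach, Ethics, Audit, Budget}. Each listed conflict is separated.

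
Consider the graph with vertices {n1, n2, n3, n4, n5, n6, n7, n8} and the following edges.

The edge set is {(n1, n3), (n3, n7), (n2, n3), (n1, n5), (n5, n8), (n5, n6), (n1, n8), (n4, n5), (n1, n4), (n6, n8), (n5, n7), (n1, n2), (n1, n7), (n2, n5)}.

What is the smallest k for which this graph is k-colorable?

n1, n5, n8 are pairwise adjacent, so at least 3 colors are needed.
3 colors suffice: color 1 → {n3, n5}; color 2 → {n1, n6}; color 3 → {n2, n4, n7, n8}. No two adjacent vertices share a color.

3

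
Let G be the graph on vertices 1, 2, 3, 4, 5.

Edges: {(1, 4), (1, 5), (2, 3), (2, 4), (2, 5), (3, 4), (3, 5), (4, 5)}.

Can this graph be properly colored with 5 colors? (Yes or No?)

The chromatic number is 4. 2, 3, 4, 5 are mutually adjacent (a clique of size 4), so at least 4 colors are needed.
4 colors suffice: color red → {5}; color blue → {4}; color green → {1, 3}; color yellow → {2}.
Since 5 ≥ 4, a proper 5-coloring certainly exists.

Yes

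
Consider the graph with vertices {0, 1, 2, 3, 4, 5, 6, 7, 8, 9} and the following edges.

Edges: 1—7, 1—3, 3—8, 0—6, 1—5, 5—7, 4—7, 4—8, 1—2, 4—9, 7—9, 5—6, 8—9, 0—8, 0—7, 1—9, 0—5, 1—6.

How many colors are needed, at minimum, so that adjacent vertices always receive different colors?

1, 5, 6 form a triangle, so at least 3 colors are needed.
3 colors suffice: color red → {0, 1, 4}; color blue → {2, 6, 7, 8}; color green → {3, 5, 9}. Every edge joins two different colors.

3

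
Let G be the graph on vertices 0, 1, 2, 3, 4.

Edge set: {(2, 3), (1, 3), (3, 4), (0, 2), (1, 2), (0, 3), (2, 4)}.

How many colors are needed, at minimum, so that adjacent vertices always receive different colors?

0, 2, 3 are mutually adjacent, so at least 3 colors are needed.
One proper 3-coloring: 0=c, 1=c, 2=b, 3=a, 4=c. Each edge has distinct colors on its endpoints.

3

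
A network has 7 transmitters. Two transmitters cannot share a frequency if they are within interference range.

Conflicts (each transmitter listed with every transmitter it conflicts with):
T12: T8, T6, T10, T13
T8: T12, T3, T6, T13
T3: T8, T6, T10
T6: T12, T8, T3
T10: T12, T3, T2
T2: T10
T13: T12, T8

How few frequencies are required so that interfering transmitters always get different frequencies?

3

T12, T8, T13 pairwise conflict, so at least 3 frequencies are needed.
3 frequencies suffice: frequency 1 → {T8, T10}; frequency 2 → {T12, T3, T2}; frequency 3 → {T6, T13}. No two conflicting transmitters share a frequency.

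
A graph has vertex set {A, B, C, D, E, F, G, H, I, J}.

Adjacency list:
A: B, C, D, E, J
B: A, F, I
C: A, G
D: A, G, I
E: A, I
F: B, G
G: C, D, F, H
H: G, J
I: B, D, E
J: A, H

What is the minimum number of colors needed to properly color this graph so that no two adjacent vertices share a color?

3

The cycle F-B-I-D-G-F has odd length 5, so it cannot be 2-colored; at least 3 colors are needed.
One proper 3-coloring: A=red, B=blue, C=blue, D=blue, E=blue, F=green, G=red, H=green, I=red, J=blue. Every edge joins two different colors.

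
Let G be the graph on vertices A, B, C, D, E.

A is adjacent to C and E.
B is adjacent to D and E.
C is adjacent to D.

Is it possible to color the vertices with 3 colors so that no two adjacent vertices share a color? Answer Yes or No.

Yes

The chromatic number is 3. The cycle A-E-B-D-C-A has odd length 5, so it cannot be 2-colored; at least 3 colors are needed.
3 colors suffice: A=2, B=1, C=1, D=2, E=3.
That is already a proper 3-coloring.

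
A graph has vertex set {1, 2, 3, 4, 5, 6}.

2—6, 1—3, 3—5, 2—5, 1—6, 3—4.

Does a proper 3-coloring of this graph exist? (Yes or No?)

The chromatic number is 3. The cycle 6-1-3-5-2-6 has odd length 5, so it cannot be 2-colored; at least 3 colors are needed.
3 colors suffice: 1=blue, 2=red, 3=red, 4=blue, 5=blue, 6=green.
That is already a proper 3-coloring.

Yes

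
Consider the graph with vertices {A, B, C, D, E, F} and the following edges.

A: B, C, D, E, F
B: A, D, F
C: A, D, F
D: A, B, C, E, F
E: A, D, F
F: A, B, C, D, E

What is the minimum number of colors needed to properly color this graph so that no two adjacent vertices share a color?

4

A, B, D, F form a clique, so at least 4 colors are needed.
4 colors suffice: A=green, B=yellow, C=yellow, D=blue, E=yellow, F=red. Each edge has distinct colors on its endpoints.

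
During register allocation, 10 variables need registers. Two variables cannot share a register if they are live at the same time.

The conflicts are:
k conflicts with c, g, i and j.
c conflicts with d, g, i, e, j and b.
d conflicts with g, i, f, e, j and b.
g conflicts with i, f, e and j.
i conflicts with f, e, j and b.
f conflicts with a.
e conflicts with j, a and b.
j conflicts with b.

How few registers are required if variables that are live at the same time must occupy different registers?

c, d, i, e, j, b are mutually in conflict, so at least 6 registers are needed.
A valid assignment using 6 registers: k=4, c=2, d=6, g=5, i=1, f=2, e=4, j=3, a=1, b=5. Each listed conflict is separated.

6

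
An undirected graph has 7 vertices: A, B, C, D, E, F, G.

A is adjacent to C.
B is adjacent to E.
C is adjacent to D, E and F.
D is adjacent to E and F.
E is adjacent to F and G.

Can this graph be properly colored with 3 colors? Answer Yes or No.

C, D, E, F form a clique, so at least 4 colors are needed.
So 3 colors are not enough.

No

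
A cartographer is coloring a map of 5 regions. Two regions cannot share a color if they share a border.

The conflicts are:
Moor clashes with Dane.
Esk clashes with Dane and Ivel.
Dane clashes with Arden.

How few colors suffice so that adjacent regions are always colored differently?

Dane and Arden conflict, so at least 2 colors are needed.
2 colors suffice: color 1 → {Dane, Ivel}; color 2 → {Moor, Esk, Arden}. No two conflicting regions share a color.

2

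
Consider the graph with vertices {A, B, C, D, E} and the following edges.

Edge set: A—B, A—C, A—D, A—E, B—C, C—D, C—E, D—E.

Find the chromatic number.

A, C, D, E are pairwise adjacent (a clique of size 4), so at least 4 colors are needed.
One proper 4-coloring: A=1, B=3, C=2, D=4, E=3. Every edge joins two different colors.

4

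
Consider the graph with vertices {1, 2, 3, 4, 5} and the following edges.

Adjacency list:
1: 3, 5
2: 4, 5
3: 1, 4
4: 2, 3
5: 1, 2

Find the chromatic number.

The cycle 4-2-5-1-3-4 has odd length 5, so it cannot be 2-colored; at least 3 colors are needed.
A valid assignment using 3 colors: 1=c, 2=b, 3=b, 4=a, 5=a. Every edge joins two different colors.

3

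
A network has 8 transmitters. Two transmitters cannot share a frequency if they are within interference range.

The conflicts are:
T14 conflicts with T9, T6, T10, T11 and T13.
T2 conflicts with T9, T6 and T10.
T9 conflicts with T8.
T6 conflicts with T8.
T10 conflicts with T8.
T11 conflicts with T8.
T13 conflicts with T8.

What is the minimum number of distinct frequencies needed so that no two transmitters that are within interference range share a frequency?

2

T11 and T8 conflict, so at least 2 frequencies are needed.
2 frequencies suffice: frequency 1 → {T14, T2, T8}; frequency 2 → {T9, T6, T10, T11, T13}. No two conflicting transmitters share a frequency.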